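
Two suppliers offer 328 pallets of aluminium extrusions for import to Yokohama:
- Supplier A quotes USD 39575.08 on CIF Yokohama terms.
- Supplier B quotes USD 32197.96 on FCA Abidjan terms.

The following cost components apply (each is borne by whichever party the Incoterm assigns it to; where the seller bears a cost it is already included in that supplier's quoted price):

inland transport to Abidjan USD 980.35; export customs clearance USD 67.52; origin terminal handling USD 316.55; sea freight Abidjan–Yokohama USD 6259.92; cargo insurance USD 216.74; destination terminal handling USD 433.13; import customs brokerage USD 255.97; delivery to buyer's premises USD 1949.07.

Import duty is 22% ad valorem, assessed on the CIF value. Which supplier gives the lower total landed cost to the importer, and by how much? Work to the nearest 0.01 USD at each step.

Supplier B is cheaper by USD 712.37

Supplier A (CIF):
The CIF price already equals the CIF value: 39575.08
Import duty = 39575.08 × 22% = 8706.52
Buyer bears (A): 433.13 + 255.97 + 1949.07 = 2638.17
Landed cost (A) = invoice 39575.08 + 2638.17 + duty 8706.52 = 50919.77
Supplier B (FCA):
CIF value = FCA price + origin terminal + freight + insurance = 32197.96 + 316.55 + 6259.92 + 216.74 = 38991.17
Import duty = 38991.17 × 22% = 8578.06
Buyer bears (B): 316.55 + 6259.92 + 216.74 + 433.13 + 255.97 + 1949.07 = 9431.38
Landed cost (B) = invoice 32197.96 + 9431.38 + duty 8578.06 = 50207.40
Difference = |50919.77 − 50207.40| = 712.37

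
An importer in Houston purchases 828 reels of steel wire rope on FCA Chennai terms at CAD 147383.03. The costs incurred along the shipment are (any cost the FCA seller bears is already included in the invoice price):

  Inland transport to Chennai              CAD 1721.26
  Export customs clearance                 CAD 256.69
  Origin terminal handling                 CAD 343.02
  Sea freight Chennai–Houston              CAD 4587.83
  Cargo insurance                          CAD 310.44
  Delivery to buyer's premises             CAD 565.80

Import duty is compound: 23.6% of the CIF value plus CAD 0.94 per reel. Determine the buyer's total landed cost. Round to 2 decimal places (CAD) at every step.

Total landed cost: CAD 189987.78

FCA: the seller delivers export-cleared goods to the carrier; the buyer bears costs from that point.
Already in the invoice (seller's account under FCA): inland to port, export clearance — exclude.
CIF value = FCA price + origin terminal + freight + insurance = 147383.03 + 343.02 + 4587.83 + 310.44 = 152624.32
Ad valorem component: 152624.32 × 23.6% = 36019.34
Specific component: 828 × 0.94 = 778.32
Import duty = 36019.34 + 778.32 = 36797.66
Buyer bears: origin terminal 343.02 + freight 4587.83 + insurance 310.44 + delivery 565.80 + duty 36797.66 = 42604.75
Landed cost = invoice 147383.03 + 42604.75 = 189987.78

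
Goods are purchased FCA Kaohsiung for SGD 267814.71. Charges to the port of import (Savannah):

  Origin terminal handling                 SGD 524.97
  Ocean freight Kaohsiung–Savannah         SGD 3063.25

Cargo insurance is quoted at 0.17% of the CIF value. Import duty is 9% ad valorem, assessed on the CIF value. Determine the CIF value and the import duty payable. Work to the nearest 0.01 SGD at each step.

Let C be the CIF value. C = FCA price + pre-shipment costs + freight + 0.17% × C
C − 0.17% × C = 267814.71 + 524.97 + 3063.25
0.9983 × C = 271402.93
C = 271402.93 / 0.9983 = 271865.10
Insurance premium = 0.17% × 271865.10 = 462.17
Import duty = 271865.10 × 9% = 24467.86

CIF value: SGD 271865.10; import duty: SGD 24467.86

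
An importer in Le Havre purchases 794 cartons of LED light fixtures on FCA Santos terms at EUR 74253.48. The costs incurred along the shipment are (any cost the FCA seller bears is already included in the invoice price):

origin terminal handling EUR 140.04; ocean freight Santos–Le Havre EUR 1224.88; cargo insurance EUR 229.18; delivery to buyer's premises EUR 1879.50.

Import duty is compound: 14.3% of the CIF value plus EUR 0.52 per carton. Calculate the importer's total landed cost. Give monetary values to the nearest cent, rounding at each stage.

FCA: the seller delivers export-cleared goods to the carrier; the buyer bears costs from that point.
CIF value = FCA price + origin terminal + freight + insurance = 74253.48 + 140.04 + 1224.88 + 229.18 = 75847.58
Ad valorem component: 75847.58 × 14.3% = 10846.20
Specific component: 794 × 0.52 = 412.88
Import duty = 10846.20 + 412.88 = 11259.08
Buyer bears: origin terminal 140.04 + freight 1224.88 + insurance 229.18 + delivery 1879.50 + duty 11259.08 = 14732.68
Landed cost = invoice 74253.48 + 14732.68 = 88986.16

Total landed cost: EUR 88986.16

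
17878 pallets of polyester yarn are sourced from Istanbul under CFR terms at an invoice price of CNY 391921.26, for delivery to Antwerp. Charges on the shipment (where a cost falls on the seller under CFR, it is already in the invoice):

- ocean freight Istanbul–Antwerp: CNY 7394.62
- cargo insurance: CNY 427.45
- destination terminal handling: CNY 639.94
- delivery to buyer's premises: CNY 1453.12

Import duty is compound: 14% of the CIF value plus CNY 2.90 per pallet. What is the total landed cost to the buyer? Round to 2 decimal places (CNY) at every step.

Total landed cost: CNY 501216.79

CFR: the seller pays costs through ocean freight to the destination port, but not insurance.
Already in the invoice (seller's account under CFR): freight — exclude.
CIF value = CFR price + insurance = 391921.26 + 427.45 = 392348.71
Ad valorem component: 392348.71 × 14% = 54928.82
Specific component: 17878 × 2.90 = 51846.20
Import duty = 54928.82 + 51846.20 = 106775.02
Buyer bears: insurance 427.45 + destination terminal 639.94 + delivery 1453.12 + duty 106775.02 = 109295.53
Landed cost = invoice 391921.26 + 109295.53 = 501216.79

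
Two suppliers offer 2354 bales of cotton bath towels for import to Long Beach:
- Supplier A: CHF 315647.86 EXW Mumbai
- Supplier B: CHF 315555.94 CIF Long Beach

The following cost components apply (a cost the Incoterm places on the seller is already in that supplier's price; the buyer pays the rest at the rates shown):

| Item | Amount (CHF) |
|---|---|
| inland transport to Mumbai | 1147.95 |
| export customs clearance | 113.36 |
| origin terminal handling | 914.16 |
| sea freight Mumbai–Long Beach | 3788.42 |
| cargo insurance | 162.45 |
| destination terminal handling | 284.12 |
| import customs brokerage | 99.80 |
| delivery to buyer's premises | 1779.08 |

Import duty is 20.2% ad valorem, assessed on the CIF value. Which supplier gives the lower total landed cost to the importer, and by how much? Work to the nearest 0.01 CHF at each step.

Supplier A (EXW):
CIF value = EXW price + inland to port + export clearance + origin terminal + freight + insurance = 315647.86 + 1147.95 + 113.36 + 914.16 + 3788.42 + 162.45 = 321774.20
Import duty = 321774.20 × 20.2% = 64998.39
Buyer bears (A): 1147.95 + 113.36 + 914.16 + 3788.42 + 162.45 + 284.12 + 99.80 + 1779.08 = 8289.34
Landed cost (A) = invoice 315647.86 + 8289.34 + duty 64998.39 = 388935.59
Supplier B (CIF):
The CIF price already equals the CIF value: 315555.94
Import duty = 315555.94 × 20.2% = 63742.30
Buyer bears (B): 284.12 + 99.80 + 1779.08 = 2163.00
Landed cost (B) = invoice 315555.94 + 2163.00 + duty 63742.30 = 381461.24
Difference = |388935.59 − 381461.24| = 7474.35

Supplier B is cheaper by CHF 7474.35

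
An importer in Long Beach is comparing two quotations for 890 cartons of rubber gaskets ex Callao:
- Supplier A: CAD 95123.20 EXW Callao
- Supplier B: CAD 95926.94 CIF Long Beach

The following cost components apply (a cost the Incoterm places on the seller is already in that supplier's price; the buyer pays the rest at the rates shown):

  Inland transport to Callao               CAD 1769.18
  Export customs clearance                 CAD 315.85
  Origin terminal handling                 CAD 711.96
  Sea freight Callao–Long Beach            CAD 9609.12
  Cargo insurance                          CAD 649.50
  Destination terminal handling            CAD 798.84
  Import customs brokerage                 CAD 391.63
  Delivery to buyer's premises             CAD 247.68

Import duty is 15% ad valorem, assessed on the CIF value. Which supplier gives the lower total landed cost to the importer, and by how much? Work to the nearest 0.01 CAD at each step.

Supplier B is cheaper by CAD 14089.65

Supplier A (EXW):
CIF value = EXW price + inland to port + export clearance + origin terminal + freight + insurance = 95123.20 + 1769.18 + 315.85 + 711.96 + 9609.12 + 649.50 = 108178.81
Import duty = 108178.81 × 15% = 16226.82
Buyer bears (A): 1769.18 + 315.85 + 711.96 + 9609.12 + 649.50 + 798.84 + 391.63 + 247.68 = 14493.76
Landed cost (A) = invoice 95123.20 + 14493.76 + duty 16226.82 = 125843.78
Supplier B (CIF):
The CIF price already equals the CIF value: 95926.94
Import duty = 95926.94 × 15% = 14389.04
Buyer bears (B): 798.84 + 391.63 + 247.68 = 1438.15
Landed cost (B) = invoice 95926.94 + 1438.15 + duty 14389.04 = 111754.13
Difference = |125843.78 − 111754.13| = 14089.65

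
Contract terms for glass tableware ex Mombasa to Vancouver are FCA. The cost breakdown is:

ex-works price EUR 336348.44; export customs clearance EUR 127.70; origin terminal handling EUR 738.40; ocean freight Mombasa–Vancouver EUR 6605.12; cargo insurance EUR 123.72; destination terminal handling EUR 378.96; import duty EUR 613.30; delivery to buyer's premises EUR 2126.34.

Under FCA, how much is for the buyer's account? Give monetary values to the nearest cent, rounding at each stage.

FCA: the seller delivers export-cleared goods to the carrier; the buyer bears costs from that point.
Seller's account: goods 336348.44 + export clearance 127.70 = 336476.14
Buyer's account: origin terminal 738.40 + freight 6605.12 + insurance 123.72 + destination terminal 378.96 + duty 613.30 + delivery 2126.34 = 10585.84

Buyer's account: EUR 10585.84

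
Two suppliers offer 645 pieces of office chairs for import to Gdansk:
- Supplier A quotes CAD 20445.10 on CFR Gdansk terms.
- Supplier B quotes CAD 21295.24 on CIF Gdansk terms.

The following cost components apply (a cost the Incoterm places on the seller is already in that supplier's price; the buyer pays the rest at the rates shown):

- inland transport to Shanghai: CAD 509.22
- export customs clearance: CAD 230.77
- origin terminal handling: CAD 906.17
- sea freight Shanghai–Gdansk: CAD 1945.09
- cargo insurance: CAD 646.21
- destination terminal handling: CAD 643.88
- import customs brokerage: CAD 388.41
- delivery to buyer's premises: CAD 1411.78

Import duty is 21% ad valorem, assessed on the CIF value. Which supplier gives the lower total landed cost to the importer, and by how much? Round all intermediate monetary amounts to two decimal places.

Supplier A is cheaper by CAD 246.75

Supplier A (CFR):
CIF value = CFR price + insurance = 20445.10 + 646.21 = 21091.31
Import duty = 21091.31 × 21% = 4429.18
Buyer bears (A): 646.21 + 643.88 + 388.41 + 1411.78 = 3090.28
Landed cost (A) = invoice 20445.10 + 3090.28 + duty 4429.18 = 27964.56
Supplier B (CIF):
The CIF price already equals the CIF value: 21295.24
Import duty = 21295.24 × 21% = 4472.00
Buyer bears (B): 643.88 + 388.41 + 1411.78 = 2444.07
Landed cost (B) = invoice 21295.24 + 2444.07 + duty 4472.00 = 28211.31
Difference = |27964.56 − 28211.31| = 246.75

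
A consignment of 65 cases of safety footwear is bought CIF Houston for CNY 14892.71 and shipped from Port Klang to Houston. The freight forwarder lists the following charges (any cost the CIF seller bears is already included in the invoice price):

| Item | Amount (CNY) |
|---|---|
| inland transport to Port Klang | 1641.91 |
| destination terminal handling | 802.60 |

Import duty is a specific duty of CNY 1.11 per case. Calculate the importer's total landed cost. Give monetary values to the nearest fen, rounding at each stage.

Total landed cost: CNY 15767.46

CIF: the seller pays costs through ocean freight and marine insurance to the destination port.
Already in the invoice (seller's account under CIF): inland to port — exclude.
The CIF price already equals the CIF value: 14892.71
Import duty = 65 × 1.11 = 72.15
Buyer bears: destination terminal 802.60 + duty 72.15 = 874.75
Landed cost = invoice 14892.71 + 874.75 = 15767.46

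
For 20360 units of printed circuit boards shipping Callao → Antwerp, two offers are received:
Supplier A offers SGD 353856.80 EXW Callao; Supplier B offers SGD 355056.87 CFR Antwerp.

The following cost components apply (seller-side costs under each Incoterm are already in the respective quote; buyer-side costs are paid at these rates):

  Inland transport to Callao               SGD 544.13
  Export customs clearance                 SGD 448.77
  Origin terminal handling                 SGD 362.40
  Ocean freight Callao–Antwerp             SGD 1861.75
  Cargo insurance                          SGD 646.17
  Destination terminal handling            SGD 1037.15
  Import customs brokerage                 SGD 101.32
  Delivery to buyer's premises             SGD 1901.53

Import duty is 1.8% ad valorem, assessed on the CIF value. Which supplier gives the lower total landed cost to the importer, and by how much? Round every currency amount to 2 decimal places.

Supplier B is cheaper by SGD 2053.29

Supplier A (EXW):
CIF value = EXW price + inland to port + export clearance + origin terminal + freight + insurance = 353856.80 + 544.13 + 448.77 + 362.40 + 1861.75 + 646.17 = 357720.02
Import duty = 357720.02 × 1.8% = 6438.96
Buyer bears (A): 544.13 + 448.77 + 362.40 + 1861.75 + 646.17 + 1037.15 + 101.32 + 1901.53 = 6903.22
Landed cost (A) = invoice 353856.80 + 6903.22 + duty 6438.96 = 367198.98
Supplier B (CFR):
CIF value = CFR price + insurance = 355056.87 + 646.17 = 355703.04
Import duty = 355703.04 × 1.8% = 6402.65
Buyer bears (B): 646.17 + 1037.15 + 101.32 + 1901.53 = 3686.17
Landed cost (B) = invoice 355056.87 + 3686.17 + duty 6402.65 = 365145.69
Difference = |367198.98 − 365145.69| = 2053.29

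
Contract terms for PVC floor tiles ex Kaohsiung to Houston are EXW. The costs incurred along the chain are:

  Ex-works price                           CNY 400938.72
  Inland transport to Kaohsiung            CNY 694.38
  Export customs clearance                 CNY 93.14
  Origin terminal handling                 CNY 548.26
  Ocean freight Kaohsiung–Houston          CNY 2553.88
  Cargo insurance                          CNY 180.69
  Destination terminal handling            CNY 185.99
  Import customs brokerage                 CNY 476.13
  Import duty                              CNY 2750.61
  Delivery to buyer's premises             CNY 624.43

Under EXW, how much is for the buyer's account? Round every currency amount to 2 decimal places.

EXW: the seller makes goods available at their premises; the buyer bears all onward costs.
Seller's account: goods 400938.72 = 400938.72
Buyer's account: inland to port 694.38 + export clearance 93.14 + origin terminal 548.26 + freight 2553.88 + insurance 180.69 + destination terminal 185.99 + brokerage 476.13 + duty 2750.61 + delivery 624.43 = 8107.51

Buyer's account: CNY 8107.51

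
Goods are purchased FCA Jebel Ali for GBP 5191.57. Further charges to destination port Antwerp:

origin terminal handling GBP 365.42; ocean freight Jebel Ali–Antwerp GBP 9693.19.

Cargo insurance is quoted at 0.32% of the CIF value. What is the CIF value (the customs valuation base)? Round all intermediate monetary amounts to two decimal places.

CIF value: GBP 15299.14

Let C be the CIF value. C = FCA price + pre-shipment costs + freight + 0.32% × C
C − 0.32% × C = 5191.57 + 365.42 + 9693.19
0.9968 × C = 15250.18
C = 15250.18 / 0.9968 = 15299.14
Insurance premium = 0.32% × 15299.14 = 48.96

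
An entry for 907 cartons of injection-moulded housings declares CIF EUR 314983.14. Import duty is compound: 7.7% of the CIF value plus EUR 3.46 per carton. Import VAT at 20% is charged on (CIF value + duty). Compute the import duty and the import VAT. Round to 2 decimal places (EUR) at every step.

Import duty: EUR 27391.92; import VAT: EUR 68475.01

Ad valorem component: 314983.14 × 7.7% = 24253.70
Specific component: 907 × 3.46 = 3138.22
Import duty = 24253.70 + 3138.22 = 27391.92
VAT base = CIF + duty = 314983.14 + 27391.92 = 342375.06
Import VAT = 342375.06 × 20% = 68475.01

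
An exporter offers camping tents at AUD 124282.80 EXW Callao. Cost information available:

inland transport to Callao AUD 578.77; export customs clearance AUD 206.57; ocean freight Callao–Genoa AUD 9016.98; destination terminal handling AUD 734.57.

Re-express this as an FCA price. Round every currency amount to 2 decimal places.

FCA price: AUD 125068.14

Not relevant to the conversion: destination terminal, freight — on the buyer under both terms; not part of either seller's price.
From EXW to FCA, the seller additionally bears: inland to port, export clearance.
FCA price = 124282.80 + 578.77 + 206.57 = 125068.14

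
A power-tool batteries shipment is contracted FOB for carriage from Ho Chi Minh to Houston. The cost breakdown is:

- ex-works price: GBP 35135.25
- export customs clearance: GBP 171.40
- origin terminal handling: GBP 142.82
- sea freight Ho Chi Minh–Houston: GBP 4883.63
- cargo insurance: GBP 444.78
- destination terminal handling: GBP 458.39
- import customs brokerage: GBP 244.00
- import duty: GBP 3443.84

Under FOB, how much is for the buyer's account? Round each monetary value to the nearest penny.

Buyer's account: GBP 9474.64

FOB: the seller bears costs until goods are on board at the origin port; the buyer bears freight, insurance and all costs thereafter.
Seller's account: goods 35135.25 + export clearance 171.40 + origin terminal 142.82 = 35449.47
Buyer's account: freight 4883.63 + insurance 444.78 + destination terminal 458.39 + brokerage 244.00 + duty 3443.84 = 9474.64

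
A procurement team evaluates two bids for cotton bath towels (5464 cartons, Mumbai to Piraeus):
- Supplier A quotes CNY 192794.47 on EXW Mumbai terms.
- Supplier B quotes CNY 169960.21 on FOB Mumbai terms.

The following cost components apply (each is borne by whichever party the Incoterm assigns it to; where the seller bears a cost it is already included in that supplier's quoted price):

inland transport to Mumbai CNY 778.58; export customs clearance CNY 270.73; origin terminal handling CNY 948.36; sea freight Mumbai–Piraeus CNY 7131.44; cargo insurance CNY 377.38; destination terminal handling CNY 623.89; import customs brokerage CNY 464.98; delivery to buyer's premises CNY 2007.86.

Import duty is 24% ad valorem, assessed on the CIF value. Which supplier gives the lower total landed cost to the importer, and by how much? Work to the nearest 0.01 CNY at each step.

Supplier B is cheaper by CNY 30791.59

Supplier A (EXW):
CIF value = EXW price + inland to port + export clearance + origin terminal + freight + insurance = 192794.47 + 778.58 + 270.73 + 948.36 + 7131.44 + 377.38 = 202300.96
Import duty = 202300.96 × 24% = 48552.23
Buyer bears (A): 778.58 + 270.73 + 948.36 + 7131.44 + 377.38 + 623.89 + 464.98 + 2007.86 = 12603.22
Landed cost (A) = invoice 192794.47 + 12603.22 + duty 48552.23 = 253949.92
Supplier B (FOB):
CIF value = FOB price + freight + insurance = 169960.21 + 7131.44 + 377.38 = 177469.03
Import duty = 177469.03 × 24% = 42592.57
Buyer bears (B): 7131.44 + 377.38 + 623.89 + 464.98 + 2007.86 = 10605.55
Landed cost (B) = invoice 169960.21 + 10605.55 + duty 42592.57 = 223158.33
Difference = |253949.92 − 223158.33| = 30791.59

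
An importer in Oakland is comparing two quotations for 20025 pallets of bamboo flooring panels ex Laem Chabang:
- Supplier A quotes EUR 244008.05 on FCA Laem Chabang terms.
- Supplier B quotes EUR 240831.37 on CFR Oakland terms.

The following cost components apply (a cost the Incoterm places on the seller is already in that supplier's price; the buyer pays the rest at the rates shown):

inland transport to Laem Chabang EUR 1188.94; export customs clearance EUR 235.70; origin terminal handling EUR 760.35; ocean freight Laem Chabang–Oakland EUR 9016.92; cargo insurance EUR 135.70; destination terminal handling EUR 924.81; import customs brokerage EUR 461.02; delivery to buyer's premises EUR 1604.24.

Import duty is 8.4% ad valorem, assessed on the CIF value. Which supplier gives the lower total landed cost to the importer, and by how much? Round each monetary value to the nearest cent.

Supplier B is cheaper by EUR 14042.09

Supplier A (FCA):
CIF value = FCA price + origin terminal + freight + insurance = 244008.05 + 760.35 + 9016.92 + 135.70 = 253921.02
Import duty = 253921.02 × 8.4% = 21329.37
Buyer bears (A): 760.35 + 9016.92 + 135.70 + 924.81 + 461.02 + 1604.24 = 12903.04
Landed cost (A) = invoice 244008.05 + 12903.04 + duty 21329.37 = 278240.46
Supplier B (CFR):
CIF value = CFR price + insurance = 240831.37 + 135.70 = 240967.07
Import duty = 240967.07 × 8.4% = 20241.23
Buyer bears (B): 135.70 + 924.81 + 461.02 + 1604.24 = 3125.77
Landed cost (B) = invoice 240831.37 + 3125.77 + duty 20241.23 = 264198.37
Difference = |278240.46 − 264198.37| = 14042.09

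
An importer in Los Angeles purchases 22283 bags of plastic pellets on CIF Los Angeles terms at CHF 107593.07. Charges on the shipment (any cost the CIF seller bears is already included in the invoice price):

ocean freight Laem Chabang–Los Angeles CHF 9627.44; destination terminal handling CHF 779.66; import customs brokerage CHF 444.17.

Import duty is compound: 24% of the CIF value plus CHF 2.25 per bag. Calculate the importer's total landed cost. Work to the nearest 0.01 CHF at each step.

Total landed cost: CHF 184775.99

CIF: the seller pays costs through ocean freight and marine insurance to the destination port.
Already in the invoice (seller's account under CIF): freight — exclude.
The CIF price already equals the CIF value: 107593.07
Ad valorem component: 107593.07 × 24% = 25822.34
Specific component: 22283 × 2.25 = 50136.75
Import duty = 25822.34 + 50136.75 = 75959.09
Buyer bears: destination terminal 779.66 + brokerage 444.17 + duty 75959.09 = 77182.92
Landed cost = invoice 107593.07 + 77182.92 = 184775.99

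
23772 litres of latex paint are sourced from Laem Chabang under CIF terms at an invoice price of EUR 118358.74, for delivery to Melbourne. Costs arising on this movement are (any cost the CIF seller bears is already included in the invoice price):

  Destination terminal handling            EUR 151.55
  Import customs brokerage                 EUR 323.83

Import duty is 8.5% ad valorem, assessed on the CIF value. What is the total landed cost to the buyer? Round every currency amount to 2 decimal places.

Total landed cost: EUR 128894.61

CIF: the seller pays costs through ocean freight and marine insurance to the destination port.
The CIF price already equals the CIF value: 118358.74
Import duty = 118358.74 × 8.5% = 10060.49
Buyer bears: destination terminal 151.55 + brokerage 323.83 + duty 10060.49 = 10535.87
Landed cost = invoice 118358.74 + 10535.87 = 128894.61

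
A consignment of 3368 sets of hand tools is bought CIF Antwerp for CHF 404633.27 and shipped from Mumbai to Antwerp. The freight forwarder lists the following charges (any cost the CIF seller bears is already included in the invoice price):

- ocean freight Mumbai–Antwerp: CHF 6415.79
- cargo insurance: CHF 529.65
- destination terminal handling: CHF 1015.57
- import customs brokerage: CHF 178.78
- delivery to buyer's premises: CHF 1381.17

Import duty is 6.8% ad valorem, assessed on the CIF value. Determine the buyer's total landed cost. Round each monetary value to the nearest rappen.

CIF: the seller pays costs through ocean freight and marine insurance to the destination port.
Already in the invoice (seller's account under CIF): freight, insurance — exclude.
The CIF price already equals the CIF value: 404633.27
Import duty = 404633.27 × 6.8% = 27515.06
Buyer bears: destination terminal 1015.57 + brokerage 178.78 + delivery 1381.17 + duty 27515.06 = 30090.58
Landed cost = invoice 404633.27 + 30090.58 = 434723.85

Total landed cost: CHF 434723.85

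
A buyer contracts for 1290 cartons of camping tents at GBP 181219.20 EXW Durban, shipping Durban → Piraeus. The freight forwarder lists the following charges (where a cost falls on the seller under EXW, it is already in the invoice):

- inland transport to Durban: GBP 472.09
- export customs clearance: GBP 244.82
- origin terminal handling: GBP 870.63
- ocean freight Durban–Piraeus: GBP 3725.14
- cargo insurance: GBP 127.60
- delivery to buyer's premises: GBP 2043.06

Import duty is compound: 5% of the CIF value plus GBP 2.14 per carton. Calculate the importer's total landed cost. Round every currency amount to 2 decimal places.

Total landed cost: GBP 200796.11

EXW: the seller makes goods available at their premises; the buyer bears all onward costs.
CIF value = EXW price + inland to port + export clearance + origin terminal + freight + insurance = 181219.20 + 472.09 + 244.82 + 870.63 + 3725.14 + 127.60 = 186659.48
Ad valorem component: 186659.48 × 5% = 9332.97
Specific component: 1290 × 2.14 = 2760.60
Import duty = 9332.97 + 2760.60 = 12093.57
Buyer bears: inland to port 472.09 + export clearance 244.82 + origin terminal 870.63 + freight 3725.14 + insurance 127.60 + delivery 2043.06 + duty 12093.57 = 19576.91
Landed cost = invoice 181219.20 + 19576.91 = 200796.11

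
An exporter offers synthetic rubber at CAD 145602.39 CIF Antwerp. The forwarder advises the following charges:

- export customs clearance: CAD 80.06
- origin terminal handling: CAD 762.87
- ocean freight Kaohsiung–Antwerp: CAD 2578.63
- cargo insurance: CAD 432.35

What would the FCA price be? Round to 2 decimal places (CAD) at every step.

FCA price: CAD 141828.54

Not relevant to the conversion: export clearance — on the seller under both CIF and FCA; already in the CIF price and stays in the FCA price.
From CIF to FCA, the seller no longer bears: origin terminal, freight, insurance.
FCA price = 145602.39 − 762.87 − 2578.63 − 432.35 = 141828.54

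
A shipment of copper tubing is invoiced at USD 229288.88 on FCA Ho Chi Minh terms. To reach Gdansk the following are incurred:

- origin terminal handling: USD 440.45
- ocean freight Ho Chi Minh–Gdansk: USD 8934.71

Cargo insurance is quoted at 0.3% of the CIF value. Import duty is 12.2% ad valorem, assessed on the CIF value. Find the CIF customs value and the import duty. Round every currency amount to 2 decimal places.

Let C be the CIF value. C = FCA price + pre-shipment costs + freight + 0.3% × C
C − 0.3% × C = 229288.88 + 440.45 + 8934.71
0.997 × C = 238664.04
C = 238664.04 / 0.997 = 239382.19
Insurance premium = 0.3% × 239382.19 = 718.15
Import duty = 239382.19 × 12.2% = 29204.63

CIF value: USD 239382.19; import duty: USD 29204.63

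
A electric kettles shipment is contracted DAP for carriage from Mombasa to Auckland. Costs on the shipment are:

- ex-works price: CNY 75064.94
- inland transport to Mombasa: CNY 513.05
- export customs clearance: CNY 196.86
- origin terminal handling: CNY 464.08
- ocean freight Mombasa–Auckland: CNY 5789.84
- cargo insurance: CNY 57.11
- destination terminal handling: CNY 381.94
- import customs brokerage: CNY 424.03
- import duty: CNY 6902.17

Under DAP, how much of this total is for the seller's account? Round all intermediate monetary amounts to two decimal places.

DAP: the seller bears all costs to the named destination except import duty and clearance.
Seller's account: goods 75064.94 + inland to port 513.05 + export clearance 196.86 + origin terminal 464.08 + freight 5789.84 + insurance 57.11 + destination terminal 381.94 = 82467.82
Buyer's account: brokerage 424.03 + duty 6902.17 = 7326.20

Seller's account: CNY 82467.82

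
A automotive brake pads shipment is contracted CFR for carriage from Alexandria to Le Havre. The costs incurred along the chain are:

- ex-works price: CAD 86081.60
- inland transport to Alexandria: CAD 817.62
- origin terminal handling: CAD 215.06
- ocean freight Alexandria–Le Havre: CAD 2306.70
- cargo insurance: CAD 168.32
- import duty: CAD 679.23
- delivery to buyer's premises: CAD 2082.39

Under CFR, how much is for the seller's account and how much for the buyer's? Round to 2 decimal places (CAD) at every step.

CFR: the seller pays costs through ocean freight to the destination port, but not insurance.
Seller's account: goods 86081.60 + inland to port 817.62 + origin terminal 215.06 + freight 2306.70 = 89420.98
Buyer's account: insurance 168.32 + duty 679.23 + delivery 2082.39 = 2929.94

Seller: CAD 89420.98; buyer: CAD 2929.94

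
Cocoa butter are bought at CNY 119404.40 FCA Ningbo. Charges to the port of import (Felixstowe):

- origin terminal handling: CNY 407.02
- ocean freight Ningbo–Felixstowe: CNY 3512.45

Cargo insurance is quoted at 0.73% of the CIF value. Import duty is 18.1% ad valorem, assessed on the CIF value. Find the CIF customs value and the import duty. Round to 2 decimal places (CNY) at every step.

CIF value: CNY 124230.75; import duty: CNY 22485.77

Let C be the CIF value. C = FCA price + pre-shipment costs + freight + 0.73% × C
C − 0.73% × C = 119404.40 + 407.02 + 3512.45
0.9927 × C = 123323.87
C = 123323.87 / 0.9927 = 124230.75
Insurance premium = 0.73% × 124230.75 = 906.88
Import duty = 124230.75 × 18.1% = 22485.77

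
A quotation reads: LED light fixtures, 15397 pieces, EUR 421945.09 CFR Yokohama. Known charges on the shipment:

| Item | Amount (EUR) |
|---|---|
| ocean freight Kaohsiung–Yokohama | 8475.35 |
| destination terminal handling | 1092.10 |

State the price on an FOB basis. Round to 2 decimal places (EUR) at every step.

Not relevant to the conversion: destination terminal — on the buyer under both terms; not part of either seller's price.
From CFR to FOB, the seller no longer bears: freight.
FOB price = 421945.09 − 8475.35 = 413469.74

FOB price: EUR 413469.74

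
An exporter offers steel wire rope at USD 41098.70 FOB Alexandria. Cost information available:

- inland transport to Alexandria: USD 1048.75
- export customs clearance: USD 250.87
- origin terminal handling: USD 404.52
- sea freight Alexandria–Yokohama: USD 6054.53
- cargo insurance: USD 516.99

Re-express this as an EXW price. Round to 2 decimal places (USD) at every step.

Not relevant to the conversion: freight, insurance — on the buyer under both terms; not part of either seller's price.
From FOB to EXW, the seller no longer bears: inland to port, export clearance, origin terminal.
EXW price = 41098.70 − 1048.75 − 250.87 − 404.52 = 39394.56

EXW price: USD 39394.56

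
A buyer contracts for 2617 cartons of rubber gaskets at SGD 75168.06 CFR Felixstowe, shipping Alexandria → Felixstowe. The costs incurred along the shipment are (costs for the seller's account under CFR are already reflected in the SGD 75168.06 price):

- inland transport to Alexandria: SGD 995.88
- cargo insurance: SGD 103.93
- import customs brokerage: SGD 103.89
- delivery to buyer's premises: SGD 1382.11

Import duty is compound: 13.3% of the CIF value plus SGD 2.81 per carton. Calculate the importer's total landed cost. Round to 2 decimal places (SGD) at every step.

Total landed cost: SGD 94122.93

CFR: the seller pays costs through ocean freight to the destination port, but not insurance.
Already in the invoice (seller's account under CFR): inland to port — exclude.
CIF value = CFR price + insurance = 75168.06 + 103.93 = 75271.99
Ad valorem component: 75271.99 × 13.3% = 10011.17
Specific component: 2617 × 2.81 = 7353.77
Import duty = 10011.17 + 7353.77 = 17364.94
Buyer bears: insurance 103.93 + brokerage 103.89 + delivery 1382.11 + duty 17364.94 = 18954.87
Landed cost = invoice 75168.06 + 18954.87 = 94122.93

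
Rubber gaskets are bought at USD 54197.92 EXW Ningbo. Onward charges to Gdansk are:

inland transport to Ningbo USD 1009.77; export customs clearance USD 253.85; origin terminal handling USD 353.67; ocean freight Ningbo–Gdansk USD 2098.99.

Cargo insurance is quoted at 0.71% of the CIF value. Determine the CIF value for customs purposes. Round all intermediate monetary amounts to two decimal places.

CIF value: USD 58328.33

Let C be the CIF value. C = EXW price + pre-shipment costs + freight + 0.71% × C
C − 0.71% × C = 54197.92 + 1009.77 + 253.85 + 353.67 + 2098.99
0.9929 × C = 57914.20
C = 57914.20 / 0.9929 = 58328.33
Insurance premium = 0.71% × 58328.33 = 414.13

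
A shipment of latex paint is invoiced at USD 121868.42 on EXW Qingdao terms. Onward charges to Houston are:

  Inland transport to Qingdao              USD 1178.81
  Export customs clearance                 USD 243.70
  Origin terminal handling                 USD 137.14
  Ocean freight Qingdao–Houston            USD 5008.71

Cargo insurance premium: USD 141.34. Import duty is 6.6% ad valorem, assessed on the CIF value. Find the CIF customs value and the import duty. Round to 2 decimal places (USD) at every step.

CIF = EXW price + pre-shipment costs + freight + insurance
CIF = 121868.42 + 1178.81 + 243.70 + 137.14 + 5008.71 + 141.34 = 128578.12
Import duty = 128578.12 × 6.6% = 8486.16

CIF value: USD 128578.12; import duty: USD 8486.16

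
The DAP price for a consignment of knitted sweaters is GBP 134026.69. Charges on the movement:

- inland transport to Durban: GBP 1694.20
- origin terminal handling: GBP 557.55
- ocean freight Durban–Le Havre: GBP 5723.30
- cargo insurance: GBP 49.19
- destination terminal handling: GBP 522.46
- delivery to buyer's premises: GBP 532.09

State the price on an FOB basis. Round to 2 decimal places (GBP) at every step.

Not relevant to the conversion: origin terminal, inland to port — on the seller under both DAP and FOB; already in the DAP price and stays in the FOB price.
From DAP to FOB, the seller no longer bears: freight, insurance, destination terminal, delivery.
FOB price = 134026.69 − 5723.30 − 49.19 − 522.46 − 532.09 = 127199.65

FOB price: GBP 127199.65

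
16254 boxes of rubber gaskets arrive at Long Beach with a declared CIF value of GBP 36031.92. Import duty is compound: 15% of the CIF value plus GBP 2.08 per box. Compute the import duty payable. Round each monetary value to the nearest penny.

Ad valorem component: 36031.92 × 15% = 5404.79
Specific component: 16254 × 2.08 = 33808.32
Import duty = 5404.79 + 33808.32 = 39213.11

Import duty: GBP 39213.11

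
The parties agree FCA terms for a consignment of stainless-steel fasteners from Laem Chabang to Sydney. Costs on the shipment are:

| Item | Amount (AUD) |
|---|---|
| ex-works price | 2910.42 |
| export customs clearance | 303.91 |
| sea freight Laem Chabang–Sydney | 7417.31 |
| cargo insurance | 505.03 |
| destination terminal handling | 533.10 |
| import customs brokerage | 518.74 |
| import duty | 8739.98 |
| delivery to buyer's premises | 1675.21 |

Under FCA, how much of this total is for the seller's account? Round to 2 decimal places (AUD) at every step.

FCA: the seller delivers export-cleared goods to the carrier; the buyer bears costs from that point.
Seller's account: goods 2910.42 + export clearance 303.91 = 3214.33
Buyer's account: freight 7417.31 + insurance 505.03 + destination terminal 533.10 + brokerage 518.74 + duty 8739.98 + delivery 1675.21 = 19389.37

Seller's account: AUD 3214.33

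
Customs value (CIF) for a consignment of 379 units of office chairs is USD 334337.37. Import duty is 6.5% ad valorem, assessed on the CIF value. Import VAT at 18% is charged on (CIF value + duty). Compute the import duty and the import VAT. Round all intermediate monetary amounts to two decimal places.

Import duty = 334337.37 × 6.5% = 21731.93
VAT base = CIF + duty = 334337.37 + 21731.93 = 356069.30
Import VAT = 356069.30 × 18% = 64092.47

Import duty: USD 21731.93; import VAT: USD 64092.47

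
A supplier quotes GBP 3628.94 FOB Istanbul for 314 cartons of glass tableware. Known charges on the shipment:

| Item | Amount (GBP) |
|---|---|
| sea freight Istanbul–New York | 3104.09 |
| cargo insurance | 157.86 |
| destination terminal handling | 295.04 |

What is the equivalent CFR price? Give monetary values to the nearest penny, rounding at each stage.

CFR price: GBP 6733.03

Not relevant to the conversion: insurance, destination terminal — on the buyer under both terms; not part of either seller's price.
From FOB to CFR, the seller additionally bears: freight.
CFR price = 3628.94 + 3104.09 = 6733.03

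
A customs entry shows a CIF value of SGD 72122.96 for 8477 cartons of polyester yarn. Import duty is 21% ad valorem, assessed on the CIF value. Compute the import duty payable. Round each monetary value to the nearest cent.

Import duty: SGD 15145.82

Import duty = 72122.96 × 21% = 15145.82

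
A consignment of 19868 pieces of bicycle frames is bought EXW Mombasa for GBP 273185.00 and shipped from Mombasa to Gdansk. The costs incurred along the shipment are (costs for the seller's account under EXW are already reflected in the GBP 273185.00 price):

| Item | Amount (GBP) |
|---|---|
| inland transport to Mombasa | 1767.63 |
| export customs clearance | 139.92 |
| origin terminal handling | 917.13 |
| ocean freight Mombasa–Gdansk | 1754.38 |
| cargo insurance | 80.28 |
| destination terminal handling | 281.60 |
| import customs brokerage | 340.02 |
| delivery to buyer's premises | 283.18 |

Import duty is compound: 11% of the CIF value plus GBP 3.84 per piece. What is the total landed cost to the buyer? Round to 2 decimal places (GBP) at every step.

EXW: the seller makes goods available at their premises; the buyer bears all onward costs.
CIF value = EXW price + inland to port + export clearance + origin terminal + freight + insurance = 273185.00 + 1767.63 + 139.92 + 917.13 + 1754.38 + 80.28 = 277844.34
Ad valorem component: 277844.34 × 11% = 30562.88
Specific component: 19868 × 3.84 = 76293.12
Import duty = 30562.88 + 76293.12 = 106856.00
Buyer bears: inland to port 1767.63 + export clearance 139.92 + origin terminal 917.13 + freight 1754.38 + insurance 80.28 + destination terminal 281.60 + brokerage 340.02 + delivery 283.18 + duty 106856.00 = 112420.14
Landed cost = invoice 273185.00 + 112420.14 = 385605.14

Total landed cost: GBP 385605.14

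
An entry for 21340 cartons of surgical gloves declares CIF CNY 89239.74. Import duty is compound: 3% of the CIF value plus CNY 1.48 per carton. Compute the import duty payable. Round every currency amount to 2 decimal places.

Ad valorem component: 89239.74 × 3% = 2677.19
Specific component: 21340 × 1.48 = 31583.20
Import duty = 2677.19 + 31583.20 = 34260.39

Import duty: CNY 34260.39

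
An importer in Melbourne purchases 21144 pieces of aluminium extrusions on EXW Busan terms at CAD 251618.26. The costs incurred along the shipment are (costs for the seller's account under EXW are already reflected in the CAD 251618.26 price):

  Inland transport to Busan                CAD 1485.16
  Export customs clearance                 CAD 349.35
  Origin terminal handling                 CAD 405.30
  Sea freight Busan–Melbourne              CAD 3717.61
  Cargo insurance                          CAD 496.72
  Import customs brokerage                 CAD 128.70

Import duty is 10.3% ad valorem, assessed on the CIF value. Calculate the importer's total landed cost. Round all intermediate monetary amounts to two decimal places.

Total landed cost: CAD 284782.56

EXW: the seller makes goods available at their premises; the buyer bears all onward costs.
CIF value = EXW price + inland to port + export clearance + origin terminal + freight + insurance = 251618.26 + 1485.16 + 349.35 + 405.30 + 3717.61 + 496.72 = 258072.40
Import duty = 258072.40 × 10.3% = 26581.46
Buyer bears: inland to port 1485.16 + export clearance 349.35 + origin terminal 405.30 + freight 3717.61 + insurance 496.72 + brokerage 128.70 + duty 26581.46 = 33164.30
Landed cost = invoice 251618.26 + 33164.30 = 284782.56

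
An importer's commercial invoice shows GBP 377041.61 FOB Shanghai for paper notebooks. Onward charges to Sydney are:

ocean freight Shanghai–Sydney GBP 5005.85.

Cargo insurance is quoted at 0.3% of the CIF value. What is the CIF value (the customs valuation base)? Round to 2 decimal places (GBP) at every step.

Let C be the CIF value. C = FOB price + freight + 0.3% × C
C − 0.3% × C = 377041.61 + 5005.85
0.997 × C = 382047.46
C = 382047.46 / 0.997 = 383197.05
Insurance premium = 0.3% × 383197.05 = 1149.59

CIF value: GBP 383197.05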